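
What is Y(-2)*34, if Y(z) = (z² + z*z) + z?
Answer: 204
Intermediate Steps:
Y(z) = z + 2*z² (Y(z) = (z² + z²) + z = 2*z² + z = z + 2*z²)
Y(-2)*34 = -2*(1 + 2*(-2))*34 = -2*(1 - 4)*34 = -2*(-3)*34 = 6*34 = 204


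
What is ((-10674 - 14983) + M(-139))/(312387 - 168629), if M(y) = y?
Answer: -12898/71879 ≈ -0.17944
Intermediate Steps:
((-10674 - 14983) + M(-139))/(312387 - 168629) = ((-10674 - 14983) - 139)/(312387 - 168629) = (-25657 - 139)/143758 = -25796*1/143758 = -12898/71879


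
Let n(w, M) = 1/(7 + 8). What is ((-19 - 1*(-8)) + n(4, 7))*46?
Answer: -7544/15 ≈ -502.93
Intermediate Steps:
n(w, M) = 1/15
((-19 - 1*(-8)) + n(4, 7))*46 = ((-19 - 1*(-8)) + 1/15)*46 = ((-19 + 8) + 1/15)*46 = (-11 + 1/15)*46 = -164/15*46 = -7544/15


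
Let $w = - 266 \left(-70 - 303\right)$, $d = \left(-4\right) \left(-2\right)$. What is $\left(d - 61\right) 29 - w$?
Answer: $-100755$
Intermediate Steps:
$d = 8$
$w = 99218$ ($w = \left(-266\right) \left(-373\right) = 99218$)
$\left(d - 61\right) 29 - w = \left(8 - 61\right) 29 - 99218 = \left(-53\right) 29 - 99218 = -1537 - 99218 = -100755$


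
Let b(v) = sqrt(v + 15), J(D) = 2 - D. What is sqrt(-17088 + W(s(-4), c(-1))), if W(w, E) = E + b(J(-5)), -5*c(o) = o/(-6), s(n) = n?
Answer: sqrt(-15379230 + 900*sqrt(22))/30 ≈ 130.7*I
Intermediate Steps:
b(v) = sqrt(15 + v)
c(o) = o/30 (c(o) = -o/(5*(-6)) = -o*(-1)/(5*6) = -(-1)*o/30 = o/30)
W(w, E) = E + sqrt(22) (W(w, E) = E + sqrt(15 + (2 - 1*(-5))) = E + sqrt(15 + (2 + 5)) = E + sqrt(15 + 7) = E + sqrt(22))
sqrt(-17088 + W(s(-4), c(-1))) = sqrt(-17088 + ((1/30)*(-1) + sqrt(22))) = sqrt(-17088 + (-1/30 + sqrt(22))) = sqrt(-512641/30 + sqrt(22))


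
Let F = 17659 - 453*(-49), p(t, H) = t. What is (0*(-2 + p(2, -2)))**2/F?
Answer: 0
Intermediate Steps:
F = 39856 (F = 17659 + 22197 = 39856)
(0*(-2 + p(2, -2)))**2/F = (0*(-2 + 2))**2/39856 = (0*0)**2*(1/39856) = 0**2*(1/39856) = 0*(1/39856) = 0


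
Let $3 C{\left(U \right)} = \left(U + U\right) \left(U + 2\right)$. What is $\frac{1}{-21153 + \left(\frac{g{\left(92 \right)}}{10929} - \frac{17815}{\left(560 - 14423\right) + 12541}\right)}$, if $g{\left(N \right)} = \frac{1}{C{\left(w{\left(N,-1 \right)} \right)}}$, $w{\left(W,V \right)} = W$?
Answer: $- \frac{41649165808}{880443548746803} \approx -4.7305 \cdot 10^{-5}$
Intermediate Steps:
$C{\left(U \right)} = \frac{2 U \left(2 + U\right)}{3}$ ($C{\left(U \right)} = \frac{\left(U + U\right) \left(U + 2\right)}{3} = \frac{2 U \left(2 + U\right)}{3}$)
$g{\left(N \right)} = \frac{3}{2 N \left(2 + N\right)}$ ($g{\left(N \right)} = \frac{1}{\frac{2}{3} N \left(2 + N\right)} = \frac{3}{2 N \left(2 + N\right)}$)
$\frac{1}{-21153 + \left(\frac{g{\left(92 \right)}}{10929} - \frac{17815}{\left(560 - 14423\right) + 12541}\right)} = \frac{1}{-21153 - \left(\frac{17815}{\left(560 - 14423\right) + 12541} - \frac{\frac{3}{2} \cdot \frac{1}{92} \frac{1}{2 + 92}}{10929}\right)} = \frac{1}{-21153 - \left(\frac{17815}{-13863 + 12541} - \frac{3}{2} \cdot \frac{1}{92} \cdot \frac{1}{94} \cdot \frac{1}{10929}\right)} = \frac{1}{-21153 + \left(\frac{3}{2} \cdot \frac{1}{92} \cdot \frac{1}{94} \cdot \frac{1}{10929} - \frac{17815}{-1322}\right)} = \frac{1}{-21153 + \left(\frac{3}{17296} \cdot \frac{1}{10929} - - \frac{17815}{1322}\right)} = \frac{1}{-21153 + \left(\frac{1}{63009328} + \frac{17815}{1322}\right)} = \frac{1}{-21153 + \frac{561255589821}{41649165808}} = \frac{1}{- \frac{880443548746803}{41649165808}} = - \frac{41649165808}{880443548746803}$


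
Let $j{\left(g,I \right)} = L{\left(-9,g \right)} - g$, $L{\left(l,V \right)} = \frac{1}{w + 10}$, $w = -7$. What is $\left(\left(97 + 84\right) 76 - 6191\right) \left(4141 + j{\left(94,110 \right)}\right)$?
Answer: $\frac{91854230}{3} \approx 3.0618 \cdot 10^{7}$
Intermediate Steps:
$L{\left(l,V \right)} = \frac{1}{3}$ ($L{\left(l,V \right)} = \frac{1}{-7 + 10} = \frac{1}{3}$)
$j{\left(g,I \right)} = \frac{1}{3} - g$
$\left(\left(97 + 84\right) 76 - 6191\right) \left(4141 + j{\left(94,110 \right)}\right) = \left(\left(97 + 84\right) 76 - 6191\right) \left(4141 + \left(\frac{1}{3} - 94\right)\right) = \left(181 \cdot 76 - 6191\right) \left(4141 + \left(\frac{1}{3} - 94\right)\right) = \left(13756 - 6191\right) \left(4141 - \frac{281}{3}\right) = 7565 \cdot \frac{12142}{3} = \frac{91854230}{3}$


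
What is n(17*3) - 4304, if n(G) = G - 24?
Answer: -4277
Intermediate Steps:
n(G) = -24 + G
n(17*3) - 4304 = (-24 + 17*3) - 4304 = (-24 + 51) - 4304 = 27 - 4304 = -4277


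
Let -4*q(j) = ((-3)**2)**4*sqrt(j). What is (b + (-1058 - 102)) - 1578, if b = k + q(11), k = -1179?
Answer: -3917 - 6561*sqrt(11)/4 ≈ -9357.1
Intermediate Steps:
q(j) = -6561*sqrt(j)/4 (q(j) = -((-3)**2)**4*sqrt(j)/4 = -9**4*sqrt(j)/4 = -6561*sqrt(j)/4)
b = -1179 - 6561*sqrt(11)/4 ≈ -6619.1
(b + (-1058 - 102)) - 1578 = ((-1179 - 6561*sqrt(11)/4) + (-1058 - 102)) - 1578 = ((-1179 - 6561*sqrt(11)/4) - 1160) - 1578 = (-2339 - 6561*sqrt(11)/4) - 1578 = -3917 - 6561*sqrt(11)/4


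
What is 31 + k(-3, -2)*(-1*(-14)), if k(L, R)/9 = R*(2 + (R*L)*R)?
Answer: 2551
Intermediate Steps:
k(L, R) = 9*R*(2 + L*R**2) (k(L, R) = 9*(R*(2 + (R*L)*R)) = 9*(R*(2 + (L*R)*R)) = 9*(R*(2 + L*R**2)) = 9*R*(2 + L*R**2))
31 + k(-3, -2)*(-1*(-14)) = 31 + (9*(-2)*(2 - 3*(-2)**2))*(-1*(-14)) = 31 + (9*(-2)*(2 - 3*4))*14 = 31 + (9*(-2)*(2 - 12))*14 = 31 + (9*(-2)*(-10))*14 = 31 + 180*14 = 31 + 2520 = 2551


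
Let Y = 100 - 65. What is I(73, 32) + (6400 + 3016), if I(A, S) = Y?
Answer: 9451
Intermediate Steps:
Y = 35
I(A, S) = 35
I(73, 32) + (6400 + 3016) = 35 + (6400 + 3016) = 35 + 9416 = 9451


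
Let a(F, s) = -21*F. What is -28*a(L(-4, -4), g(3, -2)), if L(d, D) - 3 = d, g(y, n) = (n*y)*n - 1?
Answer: -588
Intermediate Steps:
g(y, n) = -1 + y*n² (g(y, n) = y*n² - 1 = -1 + y*n²)
L(d, D) = 3 + d
-28*a(L(-4, -4), g(3, -2)) = -(-588)*(3 - 4) = -(-588)*(-1) = -28*21 = -588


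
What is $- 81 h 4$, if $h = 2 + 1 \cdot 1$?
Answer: $-972$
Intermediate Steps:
$h = 3$ ($h = 2 + 1 = 3$)
$- 81 h 4 = \left(-81\right) 3 \cdot 4 = \left(-243\right) 4 = -972$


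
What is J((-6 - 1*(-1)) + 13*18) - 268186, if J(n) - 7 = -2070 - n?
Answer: -270478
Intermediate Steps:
J(n) = -2063 - n (J(n) = 7 + (-2070 - n) = -2063 - n)
J((-6 - 1*(-1)) + 13*18) - 268186 = (-2063 - ((-6 - 1*(-1)) + 13*18)) - 268186 = (-2063 - ((-6 + 1) + 234)) - 268186 = (-2063 - (-5 + 234)) - 268186 = (-2063 - 1*229) - 268186 = (-2063 - 229) - 268186 = -2292 - 268186 = -270478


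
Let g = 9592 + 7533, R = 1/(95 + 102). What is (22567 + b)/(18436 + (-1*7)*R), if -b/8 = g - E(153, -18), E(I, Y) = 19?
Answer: -22513357/3631885 ≈ -6.1988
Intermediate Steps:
R = 1/197 ≈ 0.0050761
g = 17125
b = -136848 (b = -8*(17125 - 1*19) = -8*(17125 - 19) = -8*17106 = -136848)
(22567 + b)/(18436 + (-1*7)*R) = (22567 - 136848)/(18436 - 1*7*(1/197)) = -114281/(18436 - 7*1/197) = -114281/(18436 - 7/197) = -114281/3631885/197 = -114281*197/3631885 = -22513357/3631885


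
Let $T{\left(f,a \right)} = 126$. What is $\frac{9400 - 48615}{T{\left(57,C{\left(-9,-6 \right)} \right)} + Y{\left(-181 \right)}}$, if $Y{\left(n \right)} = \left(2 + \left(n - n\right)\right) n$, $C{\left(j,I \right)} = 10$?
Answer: $\frac{39215}{236} \approx 166.17$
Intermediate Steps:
$Y{\left(n \right)} = 2 n$ ($Y{\left(n \right)} = \left(2 + 0\right) n = 2 n$)
$\frac{9400 - 48615}{T{\left(57,C{\left(-9,-6 \right)} \right)} + Y{\left(-181 \right)}} = \frac{9400 - 48615}{126 + 2 \left(-181\right)} = - \frac{39215}{126 - 362} = - \frac{39215}{-236} = \left(-39215\right) \left(- \frac{1}{236}\right) = \frac{39215}{236}$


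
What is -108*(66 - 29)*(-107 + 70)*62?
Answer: 9166824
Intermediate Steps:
-108*(66 - 29)*(-107 + 70)*62 = -3996*(-37)*62 = -108*(-1369)*62 = 147852*62 = 9166824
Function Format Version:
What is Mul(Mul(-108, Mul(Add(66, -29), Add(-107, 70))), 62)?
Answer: 9166824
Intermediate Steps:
Mul(Mul(-108, Mul(Add(66, -29), Add(-107, 70))), 62) = Mul(Mul(-108, Mul(37, -37)), 62) = Mul(Mul(-108, -1369), 62) = Mul(147852, 62) = 9166824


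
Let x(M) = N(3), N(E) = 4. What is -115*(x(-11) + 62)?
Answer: -7590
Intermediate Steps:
x(M) = 4
-115*(x(-11) + 62) = -115*(4 + 62) = -115*66 = -7590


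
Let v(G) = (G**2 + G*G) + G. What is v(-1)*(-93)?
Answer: -93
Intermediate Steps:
v(G) = G + 2*G**2 (v(G) = (G**2 + G**2) + G = 2*G**2 + G = G + 2*G**2)
v(-1)*(-93) = -(1 + 2*(-1))*(-93) = -(1 - 2)*(-93) = -1*(-1)*(-93) = 1*(-93) = -93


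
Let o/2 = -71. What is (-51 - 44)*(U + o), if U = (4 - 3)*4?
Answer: 13110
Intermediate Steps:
o = -142 (o = 2*(-71) = -142)
U = 4 (U = 1*4 = 4)
(-51 - 44)*(U + o) = (-51 - 44)*(4 - 142) = -95*(-138) = 13110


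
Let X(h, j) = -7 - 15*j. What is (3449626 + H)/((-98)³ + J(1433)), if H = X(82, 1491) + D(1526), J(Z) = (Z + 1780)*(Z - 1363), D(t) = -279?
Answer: -3426975/716282 ≈ -4.7844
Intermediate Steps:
J(Z) = (-1363 + Z)*(1780 + Z) (J(Z) = (1780 + Z)*(-1363 + Z) = (-1363 + Z)*(1780 + Z))
H = -22651 (H = (-7 - 15*1491) - 279 = (-7 - 22365) - 279 = -22372 - 279 = -22651)
(3449626 + H)/((-98)³ + J(1433)) = (3449626 - 22651)/((-98)³ + (-2426140 + 1433² + 417*1433)) = 3426975/(-941192 + (-2426140 + 2053489 + 597561)) = 3426975/(-941192 + 224910) = 3426975/(-716282) = 3426975*(-1/716282) = -3426975/716282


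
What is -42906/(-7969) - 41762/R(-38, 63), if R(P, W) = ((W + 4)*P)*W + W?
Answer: 1030304984/182529945 ≈ 5.6446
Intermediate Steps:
R(P, W) = W + P*W*(4 + W) (R(P, W) = ((4 + W)*P)*W + W = (P*(4 + W))*W + W = P*W*(4 + W) + W = W + P*W*(4 + W))
-42906/(-7969) - 41762/R(-38, 63) = -42906/(-7969) - 41762*1/(63*(1 + 4*(-38) - 38*63)) = -42906*(-1/7969) - 41762*1/(63*(1 - 152 - 2394)) = 42906/7969 - 41762/(63*(-2545)) = 42906/7969 - 41762/(-160335) = 42906/7969 - 41762*(-1/160335) = 42906/7969 + 5966/22905 = 1030304984/182529945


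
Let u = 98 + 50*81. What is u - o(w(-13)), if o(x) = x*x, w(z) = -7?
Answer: 4099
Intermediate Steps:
o(x) = x²
u = 4148 (u = 98 + 4050 = 4148)
u - o(w(-13)) = 4148 - 1*(-7)² = 4148 - 1*49 = 4148 - 49 = 4099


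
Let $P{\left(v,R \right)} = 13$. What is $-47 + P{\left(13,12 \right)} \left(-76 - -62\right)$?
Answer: $-229$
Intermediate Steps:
$-47 + P{\left(13,12 \right)} \left(-76 - -62\right) = -47 + 13 \left(-76 - -62\right) = -47 + 13 \left(-76 + 62\right) = -47 + 13 \left(-14\right) = -47 - 182 = -229$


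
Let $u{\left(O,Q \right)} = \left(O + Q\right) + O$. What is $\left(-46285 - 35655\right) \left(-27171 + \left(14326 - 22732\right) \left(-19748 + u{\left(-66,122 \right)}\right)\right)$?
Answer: $-13606839799380$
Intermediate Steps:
$u{\left(O,Q \right)} = Q + 2 O$
$\left(-46285 - 35655\right) \left(-27171 + \left(14326 - 22732\right) \left(-19748 + u{\left(-66,122 \right)}\right)\right) = \left(-46285 - 35655\right) \left(-27171 + \left(14326 - 22732\right) \left(-19748 + \left(122 + 2 \left(-66\right)\right)\right)\right) = - 81940 \left(-27171 - 8406 \left(-19748 + \left(122 - 132\right)\right)\right) = - 81940 \left(-27171 - 8406 \left(-19748 - 10\right)\right) = - 81940 \left(-27171 - -166085748\right) = - 81940 \left(-27171 + 166085748\right) = \left(-81940\right) 166058577 = -13606839799380$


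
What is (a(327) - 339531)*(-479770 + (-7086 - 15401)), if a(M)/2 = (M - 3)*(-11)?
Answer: 174111909363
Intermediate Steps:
a(M) = 66 - 22*M (a(M) = 2*((M - 3)*(-11)) = 2*((-3 + M)*(-11)) = 2*(33 - 11*M) = 66 - 22*M)
(a(327) - 339531)*(-479770 + (-7086 - 15401)) = ((66 - 22*327) - 339531)*(-479770 + (-7086 - 15401)) = ((66 - 7194) - 339531)*(-479770 - 22487) = (-7128 - 339531)*(-502257) = -346659*(-502257) = 174111909363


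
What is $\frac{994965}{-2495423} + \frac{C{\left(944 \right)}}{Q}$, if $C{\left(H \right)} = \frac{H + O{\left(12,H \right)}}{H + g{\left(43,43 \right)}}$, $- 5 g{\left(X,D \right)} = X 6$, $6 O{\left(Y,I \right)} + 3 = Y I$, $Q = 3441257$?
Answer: $- \frac{30555083080546375}{76633885018528964} \approx -0.39872$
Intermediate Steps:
$O{\left(Y,I \right)} = - \frac{1}{2} + \frac{I Y}{6}$ ($O{\left(Y,I \right)} = - \frac{1}{2} + \frac{Y I}{6} = - \frac{1}{2} + \frac{I Y}{6}$)
$g{\left(X,D \right)} = - \frac{6 X}{5}$ ($g{\left(X,D \right)} = - \frac{X 6}{5} = - \frac{6 X}{5}$)
$C{\left(H \right)} = \frac{- \frac{1}{2} + 3 H}{- \frac{258}{5} + H}$ ($C{\left(H \right)} = \frac{H + \left(- \frac{1}{2} + \frac{1}{6} H 12\right)}{H - \frac{258}{5}} = \frac{H + \left(- \frac{1}{2} + 2 H\right)}{H - \frac{258}{5}} = \frac{- \frac{1}{2} + 3 H}{- \frac{258}{5} + H}$)
$\frac{994965}{-2495423} + \frac{C{\left(944 \right)}}{Q} = \frac{994965}{-2495423} + \frac{\frac{5}{2} \frac{1}{-258 + 5 \cdot 944} \left(-1 + 6 \cdot 944\right)}{3441257} = 994965 \left(- \frac{1}{2495423}\right) + \frac{5 \left(-1 + 5664\right)}{2 \left(-258 + 4720\right)} \frac{1}{3441257} = - \frac{994965}{2495423} + \frac{5}{2} \cdot \frac{1}{4462} \cdot 5663 \cdot \frac{1}{3441257} = - \frac{994965}{2495423} + \frac{28315}{8924} \cdot \frac{1}{3441257} = - \frac{994965}{2495423} + \frac{28315}{30709777468} = - \frac{30555083080546375}{76633885018528964}$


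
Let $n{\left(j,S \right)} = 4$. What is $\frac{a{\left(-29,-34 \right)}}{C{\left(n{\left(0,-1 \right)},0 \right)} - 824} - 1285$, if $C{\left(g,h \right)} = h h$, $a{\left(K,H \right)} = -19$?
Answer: $- \frac{1058821}{824} \approx -1285.0$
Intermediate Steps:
$C{\left(g,h \right)} = h^{2}$
$\frac{a{\left(-29,-34 \right)}}{C{\left(n{\left(0,-1 \right)},0 \right)} - 824} - 1285 = - \frac{19}{0^{2} - 824} - 1285 = - \frac{19}{0 - 824} - 1285 = - \frac{19}{-824} - 1285 = \left(-19\right) \left(- \frac{1}{824}\right) - 1285 = \frac{19}{824} - 1285 = - \frac{1058821}{824}$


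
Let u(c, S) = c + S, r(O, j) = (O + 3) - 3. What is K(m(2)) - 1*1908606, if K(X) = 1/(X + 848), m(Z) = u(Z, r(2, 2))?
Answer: -1626132311/852 ≈ -1.9086e+6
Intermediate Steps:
r(O, j) = O (r(O, j) = (3 + O) - 3 = O)
u(c, S) = S + c
m(Z) = 2 + Z
K(X) = 1/(848 + X)
K(m(2)) - 1*1908606 = 1/(848 + (2 + 2)) - 1*1908606 = 1/(848 + 4) - 1908606 = 1/852 - 1908606 = -1626132311/852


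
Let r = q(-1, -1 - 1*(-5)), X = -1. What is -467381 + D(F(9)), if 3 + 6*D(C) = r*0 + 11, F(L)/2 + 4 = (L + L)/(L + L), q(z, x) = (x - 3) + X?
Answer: -1402139/3 ≈ -4.6738e+5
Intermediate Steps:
q(z, x) = -4 + x (q(z, x) = (x - 3) - 1 = (-3 + x) - 1 = -4 + x)
r = 0 (r = -4 + (-1 - 1*(-5)) = -4 + (-1 + 5) = -4 + 4 = 0)
F(L) = -6 (F(L) = -8 + 2*((L + L)/(L + L)) = -8 + 2*((2*L)/((2*L))) = -8 + 2*((2*L)*(1/(2*L))) = -8 + 2*1 = -8 + 2 = -6)
D(C) = 4/3 (D(C) = -1/2 + (0*0 + 11)/6 = -1/2 + (0 + 11)/6 = -1/2 + (1/6)*11 = -1/2 + 11/6 = 4/3)
-467381 + D(F(9)) = -467381 + 4/3 = -1402139/3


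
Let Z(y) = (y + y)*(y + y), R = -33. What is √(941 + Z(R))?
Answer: √5297 ≈ 72.781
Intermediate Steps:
Z(y) = 4*y² (Z(y) = (2*y)*(2*y) = 4*y²)
√(941 + Z(R)) = √(941 + 4*(-33)²) = √(941 + 4*1089) = √(941 + 4356) = √5297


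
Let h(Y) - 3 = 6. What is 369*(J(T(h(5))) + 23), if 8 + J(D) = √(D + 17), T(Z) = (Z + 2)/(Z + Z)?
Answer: 5535 + 123*√634/2 ≈ 7083.5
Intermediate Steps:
h(Y) = 9 (h(Y) = 3 + 6 = 9)
T(Z) = (2 + Z)/(2*Z) (T(Z) = (2 + Z)/((2*Z)) = (2 + Z)*(1/(2*Z)) = (2 + Z)/(2*Z))
J(D) = -8 + √(17 + D) (J(D) = -8 + √(D + 17) = -8 + √(17 + D))
369*(J(T(h(5))) + 23) = 369*((-8 + √(17 + (½)*(2 + 9)/9)) + 23) = 369*((-8 + √(17 + (½)*(⅑)*11)) + 23) = 369*((-8 + √(17 + 11/18)) + 23) = 369*((-8 + √(317/18)) + 23) = 369*((-8 + √634/6) + 23) = 369*(15 + √634/6) = 5535 + 123*√634/2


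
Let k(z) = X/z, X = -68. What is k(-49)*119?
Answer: 1156/7 ≈ 165.14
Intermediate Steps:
k(z) = -68/z
k(-49)*119 = -68/(-49)*119 = -68*(-1/49)*119 = (68/49)*119 = 1156/7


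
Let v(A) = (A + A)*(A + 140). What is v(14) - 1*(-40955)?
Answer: 45267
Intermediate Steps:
v(A) = 2*A*(140 + A) (v(A) = (2*A)*(140 + A) = 2*A*(140 + A))
v(14) - 1*(-40955) = 2*14*(140 + 14) - 1*(-40955) = 2*14*154 + 40955 = 4312 + 40955 = 45267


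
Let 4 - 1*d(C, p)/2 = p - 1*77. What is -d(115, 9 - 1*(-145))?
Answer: 146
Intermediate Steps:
d(C, p) = 162 - 2*p (d(C, p) = 8 - 2*(p - 1*77) = 8 - 2*(p - 77) = 8 - 2*(-77 + p) = 8 + (154 - 2*p) = 162 - 2*p)
-d(115, 9 - 1*(-145)) = -(162 - 2*(9 - 1*(-145))) = -(162 - 2*(9 + 145)) = -(162 - 2*154) = -(162 - 308) = -1*(-146) = 146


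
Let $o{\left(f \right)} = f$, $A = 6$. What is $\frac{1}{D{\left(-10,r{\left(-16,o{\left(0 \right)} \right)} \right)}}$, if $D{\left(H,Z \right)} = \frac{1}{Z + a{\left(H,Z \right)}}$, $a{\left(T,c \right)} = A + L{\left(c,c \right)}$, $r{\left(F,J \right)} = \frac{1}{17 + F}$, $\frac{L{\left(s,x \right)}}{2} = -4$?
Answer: $-1$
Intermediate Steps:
$L{\left(s,x \right)} = -8$ ($L{\left(s,x \right)} = 2 \left(-4\right) = -8$)
$a{\left(T,c \right)} = -2$ ($a{\left(T,c \right)} = 6 - 8 = -2$)
$D{\left(H,Z \right)} = \frac{1}{-2 + Z}$ ($D{\left(H,Z \right)} = \frac{1}{Z - 2} = \frac{1}{-2 + Z}$)
$\frac{1}{D{\left(-10,r{\left(-16,o{\left(0 \right)} \right)} \right)}} = \frac{1}{\frac{1}{-2 + \frac{1}{17 - 16}}} = \frac{1}{\frac{1}{-2 + 1^{-1}}} = \frac{1}{\frac{1}{-2 + 1}} = \frac{1}{\frac{1}{-1}} = \frac{1}{-1} = -1$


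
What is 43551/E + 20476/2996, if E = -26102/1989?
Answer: -64746965173/19550398 ≈ -3311.8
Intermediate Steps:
E = -26102/1989 (E = -26102*1/1989 = -26102/1989 ≈ -13.123)
43551/E + 20476/2996 = 43551/(-26102/1989) + 20476/2996 = 43551*(-1989/26102) + 20476*(1/2996) = -86622939/26102 + 5119/749 = -64746965173/19550398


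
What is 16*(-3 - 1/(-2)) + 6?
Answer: -34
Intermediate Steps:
16*(-3 - 1/(-2)) + 6 = 16*(-3 - 1*(-½)) + 6 = 16*(-3 + ½) + 6 = 16*(-5/2) + 6 = -40 + 6 = -34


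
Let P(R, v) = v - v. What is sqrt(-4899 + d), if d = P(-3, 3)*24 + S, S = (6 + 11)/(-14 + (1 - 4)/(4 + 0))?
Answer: I*sqrt(17057431)/59 ≈ 70.001*I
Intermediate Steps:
P(R, v) = 0
S = -68/59 (S = 17/(-14 - 3/4) = 17/(-59/4) = 17*(-4/59) = -68/59 ≈ -1.1525)
d = -68/59 (d = 0*24 - 68/59 = 0 - 68/59 = -68/59 ≈ -1.1525)
sqrt(-4899 + d) = sqrt(-4899 - 68/59) = sqrt(-289109/59) = I*sqrt(17057431)/59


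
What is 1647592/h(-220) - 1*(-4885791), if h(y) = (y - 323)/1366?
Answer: 402373841/543 ≈ 7.4102e+5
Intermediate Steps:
h(y) = -323/1366 + y/1366 (h(y) = (-323 + y)*(1/1366) = -323/1366 + y/1366)
1647592/h(-220) - 1*(-4885791) = 1647592/(-323/1366 + (1/1366)*(-220)) - 1*(-4885791) = 1647592/(-323/1366 - 110/683) + 4885791 = 1647592/(-543/1366) + 4885791 = 1647592*(-1366/543) + 4885791 = -2250610672/543 + 4885791 = 402373841/543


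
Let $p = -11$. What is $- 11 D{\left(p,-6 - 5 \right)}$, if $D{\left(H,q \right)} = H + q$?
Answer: $242$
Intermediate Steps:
$- 11 D{\left(p,-6 - 5 \right)} = - 11 \left(-11 - 11\right) = \left(-11\right) \left(-22\right) = 242$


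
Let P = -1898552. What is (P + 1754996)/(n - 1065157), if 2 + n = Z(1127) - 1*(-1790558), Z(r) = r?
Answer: -71778/363263 ≈ -0.19759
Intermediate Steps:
n = 1791683 (n = -2 + (1127 - 1*(-1790558)) = -2 + (1127 + 1790558) = -2 + 1791685 = 1791683)
(P + 1754996)/(n - 1065157) = (-1898552 + 1754996)/(1791683 - 1065157) = -143556/726526 = -143556*1/726526 = -71778/363263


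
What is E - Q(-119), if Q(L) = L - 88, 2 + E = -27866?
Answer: -27661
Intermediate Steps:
E = -27868 (E = -2 - 27866 = -27868)
Q(L) = -88 + L
E - Q(-119) = -27868 - (-88 - 119) = -27868 - 1*(-207) = -27868 + 207 = -27661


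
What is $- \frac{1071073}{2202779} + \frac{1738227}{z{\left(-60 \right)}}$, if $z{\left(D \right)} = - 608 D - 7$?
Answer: $\frac{3789864687304}{80341958467} \approx 47.172$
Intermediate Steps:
$z{\left(D \right)} = -7 - 608 D$
$- \frac{1071073}{2202779} + \frac{1738227}{z{\left(-60 \right)}} = - \frac{1071073}{2202779} + \frac{1738227}{-7 - -36480} = \left(-1071073\right) \frac{1}{2202779} + \frac{1738227}{-7 + 36480} = - \frac{1071073}{2202779} + \frac{1738227}{36473} = \frac{3789864687304}{80341958467}$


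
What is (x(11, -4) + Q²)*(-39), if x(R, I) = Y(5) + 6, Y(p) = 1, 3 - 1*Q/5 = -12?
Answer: -219648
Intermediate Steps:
Q = 75 (Q = 15 - 5*(-12) = 15 + 60 = 75)
x(R, I) = 7 (x(R, I) = 1 + 6 = 7)
(x(11, -4) + Q²)*(-39) = (7 + 75²)*(-39) = (7 + 5625)*(-39) = 5632*(-39) = -219648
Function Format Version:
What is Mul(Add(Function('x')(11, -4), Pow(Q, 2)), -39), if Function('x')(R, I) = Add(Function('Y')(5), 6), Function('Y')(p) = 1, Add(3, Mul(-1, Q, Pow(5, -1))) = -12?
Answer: -219648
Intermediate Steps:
Q = 75 (Q = Add(15, Mul(-5, -12)) = Add(15, 60) = 75)
Function('x')(R, I) = 7 (Function('x')(R, I) = Add(1, 6) = 7)
Mul(Add(Function('x')(11, -4), Pow(Q, 2)), -39) = Mul(Add(7, Pow(75, 2)), -39) = Mul(Add(7, 5625), -39) = Mul(5632, -39) = -219648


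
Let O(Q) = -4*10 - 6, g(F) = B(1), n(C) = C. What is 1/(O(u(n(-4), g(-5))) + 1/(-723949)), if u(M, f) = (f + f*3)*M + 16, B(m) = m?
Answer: -723949/33301655 ≈ -0.021739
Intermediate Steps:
g(F) = 1
u(M, f) = 16 + 4*M*f (u(M, f) = (f + 3*f)*M + 16 = (4*f)*M + 16 = 4*M*f + 16 = 16 + 4*M*f)
O(Q) = -46 (O(Q) = -40 - 6 = -46)
1/(O(u(n(-4), g(-5))) + 1/(-723949)) = 1/(-46 + 1/(-723949)) = 1/(-46 - 1/723949) = 1/(-33301655/723949) = -723949/33301655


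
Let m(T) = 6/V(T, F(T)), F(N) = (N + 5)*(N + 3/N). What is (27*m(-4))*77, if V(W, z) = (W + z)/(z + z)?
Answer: 67716/5 ≈ 13543.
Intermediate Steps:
F(N) = (5 + N)*(N + 3/N)
V(W, z) = (W + z)/(2*z) (V(W, z) = (W + z)/((2*z)) = (W + z)*(1/(2*z)) = (W + z)/(2*z))
m(T) = 12*(3 + T² + 5*T + 15/T)/(3 + T² + 6*T + 15/T) (m(T) = 6/(((T + (3 + T² + 5*T + 15/T))/(2*(3 + T² + 5*T + 15/T)))) = 6/(((3 + T² + 6*T + 15/T)/(2*(3 + T² + 5*T + 15/T)))) = 6*(2*(3 + T² + 5*T + 15/T)/(3 + T² + 6*T + 15/T)) = 12*(3 + T² + 5*T + 15/T)/(3 + T² + 6*T + 15/T))
(27*m(-4))*77 = (27*(12*(15 - 4*(3 + (-4)² + 5*(-4)))/(15 + (-4)² - 4*(3 + (-4)² + 5*(-4)))))*77 = (27*(12*(15 - 4*(3 + 16 - 20))/(15 + 16 - 4*(3 + 16 - 20))))*77 = (27*(12*(15 - 4*(-1))/(15 + 16 - 4*(-1))))*77 = (27*(12*(15 + 4)/(15 + 16 + 4)))*77 = (27*(12*19/35))*77 = (27*(12*(1/35)*19))*77 = (27*(228/35))*77 = (6156/35)*77 = 67716/5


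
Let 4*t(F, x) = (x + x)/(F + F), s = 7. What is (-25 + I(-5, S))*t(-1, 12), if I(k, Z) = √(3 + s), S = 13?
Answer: 75 - 3*√10 ≈ 65.513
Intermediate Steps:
t(F, x) = x/(4*F) (t(F, x) = ((x + x)/(F + F))/4 = ((2*x)/((2*F)))/4 = ((2*x)*(1/(2*F)))/4 = (x/F)/4 = x/(4*F))
I(k, Z) = √10 (I(k, Z) = √(3 + 7) = √10)
(-25 + I(-5, S))*t(-1, 12) = (-25 + √10)*((¼)*12/(-1)) = (-25 + √10)*((¼)*12*(-1)) = (-25 + √10)*(-3) = 75 - 3*√10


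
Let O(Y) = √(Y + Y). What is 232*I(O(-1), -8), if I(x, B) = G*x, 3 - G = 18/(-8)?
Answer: 1218*I*√2 ≈ 1722.5*I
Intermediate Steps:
O(Y) = √2*√Y (O(Y) = √(2*Y) = √2*√Y)
G = 21/4 (G = 3 - 18/(-8) = 3 - 18*(-1)/8 = 3 - 1*(-9/4) = 3 + 9/4 = 21/4 ≈ 5.2500)
I(x, B) = 21*x/4
232*I(O(-1), -8) = 232*(21*(√2*√(-1))/4) = 232*(21*(√2*I)/4) = 232*(21*(I*√2)/4) = 232*(21*I*√2/4) = 1218*I*√2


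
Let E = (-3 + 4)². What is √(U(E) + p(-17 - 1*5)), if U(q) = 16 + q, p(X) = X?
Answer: I*√5 ≈ 2.2361*I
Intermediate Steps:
E = 1 (E = 1² = 1)
√(U(E) + p(-17 - 1*5)) = √((16 + 1) + (-17 - 1*5)) = √(17 + (-17 - 5)) = √(17 - 22) = √(-5) = I*√5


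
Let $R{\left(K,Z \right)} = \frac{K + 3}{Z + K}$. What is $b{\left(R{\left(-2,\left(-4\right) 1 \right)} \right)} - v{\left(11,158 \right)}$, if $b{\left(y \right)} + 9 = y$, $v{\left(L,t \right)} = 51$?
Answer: $- \frac{361}{6} \approx -60.167$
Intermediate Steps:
$R{\left(K,Z \right)} = \frac{3 + K}{K + Z}$
$b{\left(y \right)} = -9 + y$
$b{\left(R{\left(-2,\left(-4\right) 1 \right)} \right)} - v{\left(11,158 \right)} = \left(-9 + \frac{3 - 2}{-2 - 4}\right) - 51 = \left(-9 + \frac{1}{-2 - 4} \cdot 1\right) - 51 = \left(-9 + \frac{1}{-6} \cdot 1\right) - 51 = \left(-9 - \frac{1}{6}\right) - 51 = - \frac{55}{6} - 51 = - \frac{361}{6}$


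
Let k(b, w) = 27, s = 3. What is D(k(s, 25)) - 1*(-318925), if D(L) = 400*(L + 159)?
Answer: 393325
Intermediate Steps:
D(L) = 63600 + 400*L (D(L) = 400*(159 + L) = 63600 + 400*L)
D(k(s, 25)) - 1*(-318925) = (63600 + 400*27) - 1*(-318925) = (63600 + 10800) + 318925 = 74400 + 318925 = 393325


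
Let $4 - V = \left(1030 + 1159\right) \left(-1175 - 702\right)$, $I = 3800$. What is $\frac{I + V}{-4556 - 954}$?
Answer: $- \frac{4112557}{5510} \approx -746.38$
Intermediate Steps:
$V = 4108757$ ($V = 4 - \left(1030 + 1159\right) \left(-1175 - 702\right) = 4 - 2189 \left(-1877\right) = 4 - -4108753 = 4 + 4108753 = 4108757$)
$\frac{I + V}{-4556 - 954} = \frac{3800 + 4108757}{-4556 - 954} = \frac{4112557}{-5510} = 4112557 \left(- \frac{1}{5510}\right) = - \frac{4112557}{5510}$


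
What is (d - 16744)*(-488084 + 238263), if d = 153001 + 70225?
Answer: -51583539722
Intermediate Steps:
d = 223226
(d - 16744)*(-488084 + 238263) = (223226 - 16744)*(-488084 + 238263) = 206482*(-249821) = -51583539722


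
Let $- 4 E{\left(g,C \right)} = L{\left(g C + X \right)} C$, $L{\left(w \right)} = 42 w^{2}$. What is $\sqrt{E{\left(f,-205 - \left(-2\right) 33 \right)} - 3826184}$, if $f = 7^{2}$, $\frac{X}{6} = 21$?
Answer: $\frac{\sqrt{260880390814}}{2} \approx 2.5538 \cdot 10^{5}$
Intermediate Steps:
$X = 126$ ($X = 6 \cdot 21 = 126$)
$f = 49$
$E{\left(g,C \right)} = - \frac{21 C \left(126 + C g\right)^{2}}{2}$ ($E{\left(g,C \right)} = - \frac{42 \left(g C + 126\right)^{2} C}{4} = - \frac{42 \left(C g + 126\right)^{2} C}{4} = - \frac{42 \left(126 + C g\right)^{2} C}{4} = - \frac{42 C \left(126 + C g\right)^{2}}{4} = - \frac{21 C \left(126 + C g\right)^{2}}{2}$)
$\sqrt{E{\left(f,-205 - \left(-2\right) 33 \right)} - 3826184} = \sqrt{- \frac{21 \left(-205 - \left(-2\right) 33\right) \left(126 + \left(-205 - \left(-2\right) 33\right) 49\right)^{2}}{2} - 3826184} = \sqrt{- \frac{21 \left(-205 - -66\right) \left(126 + \left(-205 - -66\right) 49\right)^{2}}{2} - 3826184} = \sqrt{- \frac{21 \left(-205 + 66\right) \left(126 + \left(-205 + 66\right) 49\right)^{2}}{2} - 3826184} = \sqrt{\left(- \frac{21}{2}\right) \left(-139\right) \left(126 - 6811\right)^{2} - 3826184} = \sqrt{\left(- \frac{21}{2}\right) \left(-139\right) \left(-6685\right)^{2} - 3826184} = \sqrt{\left(- \frac{21}{2}\right) \left(-139\right) 44689225 - 3826184} = \sqrt{\frac{130447847775}{2} - 3826184} = \sqrt{\frac{130440195407}{2}} = \frac{\sqrt{260880390814}}{2}$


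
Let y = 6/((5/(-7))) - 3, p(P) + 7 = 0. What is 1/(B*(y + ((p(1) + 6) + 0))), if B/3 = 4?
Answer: -5/744 ≈ -0.0067204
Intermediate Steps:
B = 12 (B = 3*4 = 12)
p(P) = -7 (p(P) = -7 + 0 = -7)
y = -57/5 (y = 6/((5*(-1/7))) - 3 = 6/(-5/7) - 3 = 6*(-7/5) - 3 = -42/5 - 3 = -57/5 ≈ -11.400)
1/(B*(y + ((p(1) + 6) + 0))) = 1/(12*(-57/5 + ((-7 + 6) + 0))) = 1/(12*(-57/5 + (-1 + 0))) = 1/(12*(-57/5 - 1)) = 1/(12*(-62/5)) = 1/(-744/5) = -5/744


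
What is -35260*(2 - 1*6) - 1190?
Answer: 139850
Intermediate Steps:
-35260*(2 - 1*6) - 1190 = -35260*(2 - 6) - 1190 = -35260*(-4) - 1190 = -410*(-344) - 1190 = 141040 - 1190 = 139850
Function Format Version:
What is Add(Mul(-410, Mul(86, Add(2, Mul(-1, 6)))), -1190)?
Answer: 139850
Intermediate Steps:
Add(Mul(-410, Mul(86, Add(2, Mul(-1, 6)))), -1190) = Add(Mul(-410, Mul(86, Add(2, -6))), -1190) = Add(Mul(-410, Mul(86, -4)), -1190) = Add(Mul(-410, -344), -1190) = Add(141040, -1190) = 139850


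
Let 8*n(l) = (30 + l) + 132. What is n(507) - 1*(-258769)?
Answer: 2070821/8 ≈ 2.5885e+5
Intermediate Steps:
n(l) = 81/4 + l/8 (n(l) = ((30 + l) + 132)/8 = (162 + l)/8 = 81/4 + l/8)
n(507) - 1*(-258769) = (81/4 + (1/8)*507) - 1*(-258769) = (81/4 + 507/8) + 258769 = 669/8 + 258769 = 2070821/8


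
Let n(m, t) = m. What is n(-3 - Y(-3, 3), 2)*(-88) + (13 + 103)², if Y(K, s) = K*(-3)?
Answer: 14512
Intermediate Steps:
Y(K, s) = -3*K
n(-3 - Y(-3, 3), 2)*(-88) + (13 + 103)² = (-3 - (-3)*(-3))*(-88) + (13 + 103)² = (-3 - 1*9)*(-88) + 116² = (-3 - 9)*(-88) + 13456 = -12*(-88) + 13456 = 1056 + 13456 = 14512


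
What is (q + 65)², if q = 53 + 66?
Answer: 33856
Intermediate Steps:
q = 119
(q + 65)² = (119 + 65)² = 184² = 33856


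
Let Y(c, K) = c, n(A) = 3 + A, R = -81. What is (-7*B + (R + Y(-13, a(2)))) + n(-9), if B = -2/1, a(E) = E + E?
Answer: -86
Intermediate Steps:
a(E) = 2*E
B = -2 (B = -2*1 = -2)
(-7*B + (R + Y(-13, a(2)))) + n(-9) = (-7*(-2) + (-81 - 13)) + (3 - 9) = (14 - 94) - 6 = -80 - 6 = -86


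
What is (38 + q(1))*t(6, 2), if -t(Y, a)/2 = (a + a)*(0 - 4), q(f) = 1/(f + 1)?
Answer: 1232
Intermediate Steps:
q(f) = 1/(1 + f)
t(Y, a) = 16*a (t(Y, a) = -2*(a + a)*(0 - 4) = -2*2*a*(-4) = -(-16)*a = 16*a)
(38 + q(1))*t(6, 2) = (38 + 1/(1 + 1))*(16*2) = (38 + 1/2)*32 = (38 + ½)*32 = (77/2)*32 = 1232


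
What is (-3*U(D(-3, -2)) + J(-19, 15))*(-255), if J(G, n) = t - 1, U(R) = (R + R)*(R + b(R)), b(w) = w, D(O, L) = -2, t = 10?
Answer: 9945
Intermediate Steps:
U(R) = 4*R² (U(R) = (R + R)*(R + R) = (2*R)*(2*R) = 4*R²)
J(G, n) = 9 (J(G, n) = 10 - 1 = 9)
(-3*U(D(-3, -2)) + J(-19, 15))*(-255) = (-12*(-2)² + 9)*(-255) = (-12*4 + 9)*(-255) = (-3*16 + 9)*(-255) = (-48 + 9)*(-255) = -39*(-255) = 9945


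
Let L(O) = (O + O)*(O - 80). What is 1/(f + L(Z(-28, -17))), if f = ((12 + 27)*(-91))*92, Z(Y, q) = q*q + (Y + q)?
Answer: -1/246476 ≈ -4.0572e-6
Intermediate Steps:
Z(Y, q) = Y + q + q**2 (Z(Y, q) = q**2 + (Y + q) = Y + q + q**2)
L(O) = 2*O*(-80 + O) (L(O) = (2*O)*(-80 + O) = 2*O*(-80 + O))
f = -326508 (f = (39*(-91))*92 = -3549*92 = -326508)
1/(f + L(Z(-28, -17))) = 1/(-326508 + 2*(-28 - 17 + (-17)**2)*(-80 + (-28 - 17 + (-17)**2))) = 1/(-326508 + 2*(-28 - 17 + 289)*(-80 + (-28 - 17 + 289))) = 1/(-326508 + 2*244*(-80 + 244)) = 1/(-326508 + 2*244*164) = 1/(-326508 + 80032) = 1/(-246476) = -1/246476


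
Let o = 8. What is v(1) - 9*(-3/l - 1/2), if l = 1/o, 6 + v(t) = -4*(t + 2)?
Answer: 405/2 ≈ 202.50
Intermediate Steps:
v(t) = -14 - 4*t (v(t) = -6 - 4*(t + 2) = -6 - 4*(2 + t) = -6 + (-8 - 4*t) = -14 - 4*t)
l = 1/8 ≈ 0.12500
v(1) - 9*(-3/l - 1/2) = (-14 - 4*1) - 9*(-3/1/8 - 1/2) = (-14 - 4) - 9*(-3*8 - 1*1/2) = -18 - 9*(-24 - 1/2) = -18 - 9*(-49/2) = -18 + 441/2 = 405/2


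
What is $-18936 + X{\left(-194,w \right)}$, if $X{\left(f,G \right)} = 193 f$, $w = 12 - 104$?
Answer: $-56378$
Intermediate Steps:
$w = -92$
$-18936 + X{\left(-194,w \right)} = -18936 + 193 \left(-194\right) = -18936 - 37442 = -56378$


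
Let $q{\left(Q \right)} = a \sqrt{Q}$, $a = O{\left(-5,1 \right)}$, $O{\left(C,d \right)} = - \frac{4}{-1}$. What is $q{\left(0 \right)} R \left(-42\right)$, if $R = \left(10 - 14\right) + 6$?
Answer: $0$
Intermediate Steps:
$O{\left(C,d \right)} = 4$ ($O{\left(C,d \right)} = \left(-4\right) \left(-1\right) = 4$)
$a = 4$
$R = 2$ ($R = -4 + 6 = 2$)
$q{\left(Q \right)} = 4 \sqrt{Q}$
$q{\left(0 \right)} R \left(-42\right) = 4 \sqrt{0} \cdot 2 \left(-42\right) = 4 \cdot 0 \cdot 2 \left(-42\right) = 0 \cdot 2 \left(-42\right) = 0 \left(-42\right) = 0$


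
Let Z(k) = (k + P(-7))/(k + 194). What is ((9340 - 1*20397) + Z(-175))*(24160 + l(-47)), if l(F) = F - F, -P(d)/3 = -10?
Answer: -5079108480/19 ≈ -2.6732e+8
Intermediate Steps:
P(d) = 30 (P(d) = -3*(-10) = 30)
l(F) = 0
Z(k) = (30 + k)/(194 + k) (Z(k) = (k + 30)/(k + 194) = (30 + k)/(194 + k))
((9340 - 1*20397) + Z(-175))*(24160 + l(-47)) = ((9340 - 1*20397) + (30 - 175)/(194 - 175))*(24160 + 0) = ((9340 - 20397) - 145/19)*24160 = (-11057 + (1/19)*(-145))*24160 = (-11057 - 145/19)*24160 = -210228/19*24160 = -5079108480/19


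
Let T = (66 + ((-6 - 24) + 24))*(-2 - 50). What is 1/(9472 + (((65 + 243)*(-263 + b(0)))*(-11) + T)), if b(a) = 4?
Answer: 1/883844 ≈ 1.1314e-6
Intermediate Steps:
T = -3120 (T = (66 + (-30 + 24))*(-52) = (66 - 6)*(-52) = 60*(-52) = -3120)
1/(9472 + (((65 + 243)*(-263 + b(0)))*(-11) + T)) = 1/(9472 + (((65 + 243)*(-263 + 4))*(-11) - 3120)) = 1/(9472 + ((308*(-259))*(-11) - 3120)) = 1/(9472 + (-79772*(-11) - 3120)) = 1/(9472 + (877492 - 3120)) = 1/(9472 + 874372) = 1/883844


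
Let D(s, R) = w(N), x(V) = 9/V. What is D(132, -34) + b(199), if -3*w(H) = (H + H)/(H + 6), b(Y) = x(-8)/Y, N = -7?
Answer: -22315/4776 ≈ -4.6723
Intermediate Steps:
b(Y) = -9/(8*Y) (b(Y) = (9/(-8))/Y = (9*(-⅛))/Y = -9/(8*Y))
w(H) = -2*H/(3*(6 + H)) (w(H) = -(H + H)/(3*(H + 6)) = -2*H/(3*(6 + H)))
D(s, R) = -14/3 (D(s, R) = -2*(-7)/(18 + 3*(-7)) = -2*(-7)/(18 - 21) = -2*(-7)/(-3) = -2*(-7)*(-⅓) = -14/3)
D(132, -34) + b(199) = -14/3 - 9/8/199 = -14/3 - 9/8*1/199 = -14/3 - 9/1592 = -22315/4776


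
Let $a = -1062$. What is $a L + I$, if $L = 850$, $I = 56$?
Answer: $-902644$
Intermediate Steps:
$a L + I = \left(-1062\right) 850 + 56 = -902700 + 56 = -902644$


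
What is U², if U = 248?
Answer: 61504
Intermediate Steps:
U² = 248² = 61504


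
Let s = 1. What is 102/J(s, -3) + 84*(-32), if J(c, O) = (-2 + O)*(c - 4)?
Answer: -13406/5 ≈ -2681.2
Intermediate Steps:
J(c, O) = (-4 + c)*(-2 + O) (J(c, O) = (-2 + O)*(-4 + c) = (-4 + c)*(-2 + O))
102/J(s, -3) + 84*(-32) = 102/(8 - 4*(-3) - 2*1 - 3*1) + 84*(-32) = 102/(8 + 12 - 2 - 3) - 2688 = 102/15 - 2688 = 102*(1/15) - 2688 = 34/5 - 2688 = -13406/5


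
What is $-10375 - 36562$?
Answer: $-46937$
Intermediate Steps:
$-10375 - 36562 = -46937$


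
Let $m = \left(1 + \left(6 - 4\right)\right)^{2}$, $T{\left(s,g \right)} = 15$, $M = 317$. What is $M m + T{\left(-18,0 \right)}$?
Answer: $2868$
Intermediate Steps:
$m = 9$ ($m = \left(1 + 2\right)^{2} = 3^{2} = 9$)
$M m + T{\left(-18,0 \right)} = 317 \cdot 9 + 15 = 2853 + 15 = 2868$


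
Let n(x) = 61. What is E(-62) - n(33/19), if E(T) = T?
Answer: -123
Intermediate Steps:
E(-62) - n(33/19) = -62 - 1*61 = -62 - 61 = -123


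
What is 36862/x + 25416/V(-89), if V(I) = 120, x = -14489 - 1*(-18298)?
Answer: 4218041/19045 ≈ 221.48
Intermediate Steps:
x = 3809 (x = -14489 + 18298 = 3809)
36862/x + 25416/V(-89) = 36862/3809 + 25416/120 = 36862*(1/3809) + 25416*(1/120) = 36862/3809 + 1059/5 = 4218041/19045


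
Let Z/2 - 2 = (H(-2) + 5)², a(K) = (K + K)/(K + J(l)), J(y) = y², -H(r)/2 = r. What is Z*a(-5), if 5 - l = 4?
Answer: 415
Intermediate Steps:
H(r) = -2*r
l = 1 (l = 5 - 1*4 = 5 - 4 = 1)
a(K) = 2*K/(1 + K) (a(K) = (K + K)/(K + 1²) = (2*K)/(K + 1) = (2*K)/(1 + K) = 2*K/(1 + K))
Z = 166 (Z = 4 + 2*(-2*(-2) + 5)² = 4 + 2*(4 + 5)² = 4 + 2*9² = 4 + 2*81 = 4 + 162 = 166)
Z*a(-5) = 166*(2*(-5)/(1 - 5)) = 166*(2*(-5)/(-4)) = 166*(2*(-5)*(-¼)) = 166*(5/2) = 415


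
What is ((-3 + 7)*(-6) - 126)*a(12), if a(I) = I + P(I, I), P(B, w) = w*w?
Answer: -23400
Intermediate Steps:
P(B, w) = w²
a(I) = I + I²
((-3 + 7)*(-6) - 126)*a(12) = ((-3 + 7)*(-6) - 126)*(12*(1 + 12)) = (4*(-6) - 126)*(12*13) = (-24 - 126)*156 = -150*156 = -23400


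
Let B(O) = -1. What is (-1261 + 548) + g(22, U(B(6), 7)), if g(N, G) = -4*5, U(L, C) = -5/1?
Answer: -733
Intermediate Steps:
U(L, C) = -5 (U(L, C) = -5*1 = -5)
g(N, G) = -20
(-1261 + 548) + g(22, U(B(6), 7)) = (-1261 + 548) - 20 = -713 - 20 = -733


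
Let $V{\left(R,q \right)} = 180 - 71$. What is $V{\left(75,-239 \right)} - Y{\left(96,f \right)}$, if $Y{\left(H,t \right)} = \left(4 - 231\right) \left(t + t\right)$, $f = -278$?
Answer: $-126103$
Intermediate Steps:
$V{\left(R,q \right)} = 109$ ($V{\left(R,q \right)} = 180 - 71 = 109$)
$Y{\left(H,t \right)} = - 454 t$ ($Y{\left(H,t \right)} = - 227 \cdot 2 t = - 454 t$)
$V{\left(75,-239 \right)} - Y{\left(96,f \right)} = 109 - \left(-454\right) \left(-278\right) = 109 - 126212 = -126103$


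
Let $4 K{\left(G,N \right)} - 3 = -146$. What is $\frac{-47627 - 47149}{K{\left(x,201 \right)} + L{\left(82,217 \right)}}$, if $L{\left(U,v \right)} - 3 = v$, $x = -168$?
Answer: $- \frac{34464}{67} \approx -514.39$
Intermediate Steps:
$K{\left(G,N \right)} = - \frac{143}{4}$ ($K{\left(G,N \right)} = \frac{3}{4} + \frac{1}{4} \left(-146\right) = \frac{3}{4} - \frac{73}{2} = - \frac{143}{4}$)
$L{\left(U,v \right)} = 3 + v$
$\frac{-47627 - 47149}{K{\left(x,201 \right)} + L{\left(82,217 \right)}} = \frac{-47627 - 47149}{- \frac{143}{4} + \left(3 + 217\right)} = - \frac{94776}{- \frac{143}{4} + 220} = - \frac{94776}{\frac{737}{4}} = \left(-94776\right) \frac{4}{737} = - \frac{34464}{67}$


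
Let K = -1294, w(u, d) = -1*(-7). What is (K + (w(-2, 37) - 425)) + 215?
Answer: -1497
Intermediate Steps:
w(u, d) = 7
(K + (w(-2, 37) - 425)) + 215 = (-1294 + (7 - 425)) + 215 = (-1294 - 418) + 215 = -1712 + 215 = -1497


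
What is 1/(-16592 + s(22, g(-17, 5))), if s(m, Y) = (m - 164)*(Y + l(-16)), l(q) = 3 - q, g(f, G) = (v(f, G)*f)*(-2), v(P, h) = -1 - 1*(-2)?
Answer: -1/24118 ≈ -4.1463e-5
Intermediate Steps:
v(P, h) = 1 (v(P, h) = -1 + 2 = 1)
g(f, G) = -2*f (g(f, G) = (1*f)*(-2) = f*(-2) = -2*f)
s(m, Y) = (-164 + m)*(19 + Y) (s(m, Y) = (m - 164)*(Y + (3 - 1*(-16))) = (-164 + m)*(Y + (3 + 16)) = (-164 + m)*(Y + 19) = (-164 + m)*(19 + Y))
1/(-16592 + s(22, g(-17, 5))) = 1/(-16592 + (-3116 - (-328)*(-17) + 19*22 - 2*(-17)*22)) = 1/(-16592 + (-3116 - 164*34 + 418 + 34*22)) = 1/(-16592 + (-3116 - 5576 + 418 + 748)) = 1/(-16592 - 7526) = 1/(-24118) = -1/24118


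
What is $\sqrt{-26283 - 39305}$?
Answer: $2 i \sqrt{16397} \approx 256.1 i$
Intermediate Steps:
$\sqrt{-26283 - 39305} = \sqrt{-65588} = 2 i \sqrt{16397}$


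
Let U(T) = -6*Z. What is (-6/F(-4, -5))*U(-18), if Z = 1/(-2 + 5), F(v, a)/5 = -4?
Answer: -⅗ ≈ -0.60000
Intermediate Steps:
F(v, a) = -20 (F(v, a) = 5*(-4) = -20)
Z = ⅓ (Z = 1/3 = ⅓ ≈ 0.33333)
U(T) = -2 (U(T) = -6*⅓ = -2)
(-6/F(-4, -5))*U(-18) = -6/(-20)*(-2) = -6*(-1/20)*(-2) = (3/10)*(-2) = -⅗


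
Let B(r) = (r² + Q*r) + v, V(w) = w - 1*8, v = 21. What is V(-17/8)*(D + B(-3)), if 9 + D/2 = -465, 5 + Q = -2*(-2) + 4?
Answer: 75087/8 ≈ 9385.9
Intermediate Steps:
V(w) = -8 + w (V(w) = w - 8 = -8 + w)
Q = 3 (Q = -5 + (-2*(-2) + 4) = -5 + (4 + 4) = -5 + 8 = 3)
D = -948 (D = -18 + 2*(-465) = -18 - 930 = -948)
B(r) = 21 + r² + 3*r (B(r) = (r² + 3*r) + 21 = 21 + r² + 3*r)
V(-17/8)*(D + B(-3)) = (-8 - 17/8)*(-948 + (21 + (-3)² + 3*(-3))) = (-8 - 17*⅛)*(-948 + (21 + 9 - 9)) = (-8 - 17/8)*(-948 + 21) = -81/8*(-927) = 75087/8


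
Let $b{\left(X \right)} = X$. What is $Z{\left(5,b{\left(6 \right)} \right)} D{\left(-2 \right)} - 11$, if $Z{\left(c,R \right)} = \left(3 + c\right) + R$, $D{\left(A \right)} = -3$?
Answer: $-53$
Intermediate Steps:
$Z{\left(c,R \right)} = 3 + R + c$
$Z{\left(5,b{\left(6 \right)} \right)} D{\left(-2 \right)} - 11 = \left(3 + 6 + 5\right) \left(-3\right) - 11 = 14 \left(-3\right) - 11 = -42 - 11 = -53$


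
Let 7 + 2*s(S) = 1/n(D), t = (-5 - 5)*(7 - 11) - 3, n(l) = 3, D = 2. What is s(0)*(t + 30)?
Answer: -670/3 ≈ -223.33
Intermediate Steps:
t = 37 (t = -10*(-4) - 3 = 40 - 3 = 37)
s(S) = -10/3 (s(S) = -7/2 + (½)/3 = -7/2 + (½)*(⅓) = -7/2 + ⅙ = -10/3)
s(0)*(t + 30) = -10*(37 + 30)/3 = -10/3*67 = -670/3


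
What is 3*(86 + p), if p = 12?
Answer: 294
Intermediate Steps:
3*(86 + p) = 3*(86 + 12) = 3*98 = 294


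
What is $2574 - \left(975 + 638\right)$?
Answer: $961$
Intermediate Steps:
$2574 - \left(975 + 638\right) = 2574 - 1613 = 961$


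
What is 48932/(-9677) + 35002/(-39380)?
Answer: -102984387/17321830 ≈ -5.9454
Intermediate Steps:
48932/(-9677) + 35002/(-39380) = 48932*(-1/9677) + 35002*(-1/39380) = -48932/9677 - 1591/1790 = -102984387/17321830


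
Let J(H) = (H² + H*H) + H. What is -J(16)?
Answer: -528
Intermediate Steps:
J(H) = H + 2*H² (J(H) = (H² + H²) + H = 2*H² + H = H + 2*H²)
-J(16) = -16*(1 + 2*16) = -16*(1 + 32) = -16*33 = -1*528 = -528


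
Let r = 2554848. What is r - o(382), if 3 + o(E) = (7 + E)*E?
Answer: 2406253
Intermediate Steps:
o(E) = -3 + E*(7 + E) (o(E) = -3 + (7 + E)*E = -3 + E*(7 + E))
r - o(382) = 2554848 - (-3 + 382² + 7*382) = 2554848 - (-3 + 145924 + 2674) = 2554848 - 1*148595 = 2554848 - 148595 = 2406253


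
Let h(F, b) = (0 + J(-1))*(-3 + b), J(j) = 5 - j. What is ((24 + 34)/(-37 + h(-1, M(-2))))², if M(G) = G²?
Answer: 3364/961 ≈ 3.5005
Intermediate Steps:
h(F, b) = -18 + 6*b (h(F, b) = (0 + (5 - 1*(-1)))*(-3 + b) = (0 + (5 + 1))*(-3 + b) = (0 + 6)*(-3 + b) = 6*(-3 + b) = -18 + 6*b)
((24 + 34)/(-37 + h(-1, M(-2))))² = ((24 + 34)/(-37 + (-18 + 6*(-2)²)))² = (58/(-37 + (-18 + 6*4)))² = (58/(-37 + (-18 + 24)))² = (58/(-37 + 6))² = (58/(-31))² = (58*(-1/31))² = (-58/31)² = 3364/961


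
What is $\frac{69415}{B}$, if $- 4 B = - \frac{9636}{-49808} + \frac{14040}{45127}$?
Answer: $- \frac{14183917912240}{25776093} \approx -5.5027 \cdot 10^{5}$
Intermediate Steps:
$B = - \frac{25776093}{204335056}$ ($B = - \frac{- \frac{9636}{-49808} + \frac{14040}{45127}}{4} = - \frac{\left(-9636\right) \left(- \frac{1}{49808}\right) + 14040 \cdot \frac{1}{45127}}{4} = - \frac{\frac{219}{1132} + \frac{14040}{45127}}{4} = \left(- \frac{1}{4}\right) \frac{25776093}{51083764} = - \frac{25776093}{204335056} \approx -0.12615$)
$\frac{69415}{B} = \frac{69415}{- \frac{25776093}{204335056}} = 69415 \left(- \frac{204335056}{25776093}\right) = - \frac{14183917912240}{25776093}$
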